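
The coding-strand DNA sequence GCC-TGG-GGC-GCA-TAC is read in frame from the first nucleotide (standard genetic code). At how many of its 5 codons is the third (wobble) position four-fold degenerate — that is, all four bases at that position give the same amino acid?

3

Codon 1 GCC (Ala): third position 4-fold.
Codon 2 TGG (Trp): third position 1-fold.
Codon 3 GGC (Gly): third position 4-fold.
Codon 4 GCA (Ala): third position 4-fold.
Codon 5 TAC (Tyr): third position 2-fold.
Four-fold degenerate third positions: 3.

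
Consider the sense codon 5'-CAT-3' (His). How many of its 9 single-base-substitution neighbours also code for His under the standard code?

Position 1: none → 0 synonymous.
Position 2: none → 0 synonymous.
Position 3: CAC → 1 synonymous.
Total: 0 + 0 + 1 = 1.

1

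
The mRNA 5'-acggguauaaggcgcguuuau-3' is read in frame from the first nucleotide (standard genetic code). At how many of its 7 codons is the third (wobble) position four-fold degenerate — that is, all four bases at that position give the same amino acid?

Codon 1 ACG (Thr): third position 4-fold.
Codon 2 GGU (Gly): third position 4-fold.
Codon 3 AUA (Ile): third position 3-fold.
Codon 4 AGG (Arg): third position 2-fold.
Codon 5 CGC (Arg): third position 4-fold.
Codon 6 GUU (Val): third position 4-fold.
Codon 7 UAU (Tyr): third position 2-fold.
Four-fold degenerate third positions: 4.

4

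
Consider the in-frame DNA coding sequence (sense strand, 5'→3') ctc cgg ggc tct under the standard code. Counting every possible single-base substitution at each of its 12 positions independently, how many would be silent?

13

Codon 1 (CTC, Leu): 3 synonymous substitutions.
Codon 2 (CGG, Arg): 4 synonymous substitutions.
Codon 3 (GGC, Gly): 3 synonymous substitutions.
Codon 4 (TCT, Ser): 3 synonymous substitutions.
Total: 3 + 4 + 3 + 3 = 13.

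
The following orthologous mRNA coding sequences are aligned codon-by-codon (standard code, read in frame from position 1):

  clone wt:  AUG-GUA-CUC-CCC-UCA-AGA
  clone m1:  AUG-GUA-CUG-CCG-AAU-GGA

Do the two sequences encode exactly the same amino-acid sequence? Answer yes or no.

Codon 1: AUG Met / AUG Met — identical.
Codon 2: GUA Val / GUA Val — identical.
Codon 3: CUC Leu / CUG Leu — synonymous.
Codon 4: CCC Pro / CCG Pro — synonymous.
Codon 5: UCA Ser / AAU Asn — nonsynonymous.
Codon 6: AGA Arg / GGA Gly — nonsynonymous.
Nonsynonymous differences: 2 → different protein.

no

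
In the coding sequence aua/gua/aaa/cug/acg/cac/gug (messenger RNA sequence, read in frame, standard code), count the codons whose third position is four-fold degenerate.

4

Codon 1 AUA (Ile): third position 3-fold.
Codon 2 GUA (Val): third position 4-fold.
Codon 3 AAA (Lys): third position 2-fold.
Codon 4 CUG (Leu): third position 4-fold.
Codon 5 ACG (Thr): third position 4-fold.
Codon 6 CAC (His): third position 2-fold.
Codon 7 GUG (Val): third position 4-fold.
Four-fold degenerate third positions: 4.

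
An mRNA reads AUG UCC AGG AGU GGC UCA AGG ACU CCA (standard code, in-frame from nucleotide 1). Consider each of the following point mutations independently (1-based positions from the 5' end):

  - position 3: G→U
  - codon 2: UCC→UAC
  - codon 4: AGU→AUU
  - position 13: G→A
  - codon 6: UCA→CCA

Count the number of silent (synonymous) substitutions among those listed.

0

Codon 1: AUG (Met) → AUU (Ile) — missense.
Codon 2: UCC (Ser) → UAC (Tyr) — missense.
Codon 4: AGU (Ser) → AUU (Ile) — missense.
Codon 5: GGC (Gly) → AGC (Ser) — missense.
Codon 6: UCA (Ser) → CCA (Pro) — missense.
Synonymous: 0 of 5.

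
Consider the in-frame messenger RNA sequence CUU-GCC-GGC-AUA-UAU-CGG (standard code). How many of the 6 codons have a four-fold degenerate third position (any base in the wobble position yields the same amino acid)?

4

Codon 1 CUU (Leu): third position 4-fold.
Codon 2 GCC (Ala): third position 4-fold.
Codon 3 GGC (Gly): third position 4-fold.
Codon 4 AUA (Ile): third position 3-fold.
Codon 5 UAU (Tyr): third position 2-fold.
Codon 6 CGG (Arg): third position 4-fold.
Four-fold degenerate third positions: 4.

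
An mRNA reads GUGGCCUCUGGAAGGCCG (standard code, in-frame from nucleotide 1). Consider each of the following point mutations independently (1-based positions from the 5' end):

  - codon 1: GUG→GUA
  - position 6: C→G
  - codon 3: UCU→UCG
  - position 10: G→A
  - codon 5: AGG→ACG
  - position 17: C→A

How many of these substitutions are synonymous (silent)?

3

Codon 1: GUG (Val) → GUA (Val) — synonymous.
Codon 2: GCC (Ala) → GCG (Ala) — synonymous.
Codon 3: UCU (Ser) → UCG (Ser) — synonymous.
Codon 4: GGA (Gly) → AGA (Arg) — missense.
Codon 5: AGG (Arg) → ACG (Thr) — missense.
Codon 6: CCG (Pro) → CAG (Gln) — missense.
Synonymous: 3 of 6.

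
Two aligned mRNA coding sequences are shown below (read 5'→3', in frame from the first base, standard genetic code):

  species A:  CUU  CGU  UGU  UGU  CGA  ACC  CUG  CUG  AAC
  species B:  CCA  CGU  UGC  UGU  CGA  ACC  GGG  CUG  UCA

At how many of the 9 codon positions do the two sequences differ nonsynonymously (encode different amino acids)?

Codon 1: CUU Leu / CCA Pro — nonsynonymous.
Codon 2: CGU Arg / CGU Arg — identical.
Codon 3: UGU Cys / UGC Cys — synonymous.
Codon 4: UGU Cys / UGU Cys — identical.
Codon 5: CGA Arg / CGA Arg — identical.
Codon 6: ACC Thr / ACC Thr — identical.
Codon 7: CUG Leu / GGG Gly — nonsynonymous.
Codon 8: CUG Leu / CUG Leu — identical.
Codon 9: AAC Asn / UCA Ser — nonsynonymous.
Nonsynonymous differences: 3.

3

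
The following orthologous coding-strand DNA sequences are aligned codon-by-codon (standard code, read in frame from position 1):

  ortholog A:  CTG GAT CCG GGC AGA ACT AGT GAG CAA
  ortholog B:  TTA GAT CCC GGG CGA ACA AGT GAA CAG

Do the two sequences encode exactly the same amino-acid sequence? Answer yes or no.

yes

Codon 1: CTG Leu / TTA Leu — synonymous.
Codon 2: GAT Asp / GAT Asp — identical.
Codon 3: CCG Pro / CCC Pro — synonymous.
Codon 4: GGC Gly / GGG Gly — synonymous.
Codon 5: AGA Arg / CGA Arg — synonymous.
Codon 6: ACT Thr / ACA Thr — synonymous.
Codon 7: AGT Ser / AGT Ser — identical.
Codon 8: GAG Glu / GAA Glu — synonymous.
Codon 9: CAA Gln / CAG Gln — synonymous.
Nonsynonymous differences: 0 → same protein.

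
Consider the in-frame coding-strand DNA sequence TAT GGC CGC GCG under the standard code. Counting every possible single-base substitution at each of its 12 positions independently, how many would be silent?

Codon 1 (TAT, Tyr): 1 synonymous substitution.
Codon 2 (GGC, Gly): 3 synonymous substitutions.
Codon 3 (CGC, Arg): 3 synonymous substitutions.
Codon 4 (GCG, Ala): 3 synonymous substitutions.
Total: 1 + 3 + 3 + 3 = 10.

10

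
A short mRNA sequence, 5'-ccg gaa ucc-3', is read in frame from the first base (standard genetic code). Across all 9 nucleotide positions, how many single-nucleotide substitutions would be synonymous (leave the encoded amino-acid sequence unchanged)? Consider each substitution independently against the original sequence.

Codon 1 (CCG, Pro): 3 synonymous substitutions.
Codon 2 (GAA, Glu): 1 synonymous substitution.
Codon 3 (UCC, Ser): 3 synonymous substitutions.
Total: 3 + 1 + 3 = 7.

7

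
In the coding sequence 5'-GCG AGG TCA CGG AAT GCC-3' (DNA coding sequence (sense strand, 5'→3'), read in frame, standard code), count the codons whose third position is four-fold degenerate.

4

Codon 1 GCG (Ala): third position 4-fold.
Codon 2 AGG (Arg): third position 2-fold.
Codon 3 TCA (Ser): third position 4-fold.
Codon 4 CGG (Arg): third position 4-fold.
Codon 5 AAT (Asn): third position 2-fold.
Codon 6 GCC (Ala): third position 4-fold.
Four-fold degenerate third positions: 4.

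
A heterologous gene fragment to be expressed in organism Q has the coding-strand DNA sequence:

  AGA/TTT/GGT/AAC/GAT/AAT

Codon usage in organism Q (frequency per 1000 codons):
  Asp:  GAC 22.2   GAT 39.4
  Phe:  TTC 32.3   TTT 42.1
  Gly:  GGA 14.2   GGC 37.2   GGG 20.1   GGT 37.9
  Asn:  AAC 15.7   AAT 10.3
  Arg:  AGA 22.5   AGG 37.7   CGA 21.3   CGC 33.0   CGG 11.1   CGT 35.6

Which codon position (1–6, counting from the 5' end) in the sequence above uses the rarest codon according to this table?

Codon 1 AGA (Arg): 22.5 per 1000.
Codon 2 TTT (Phe): 42.1 per 1000.
Codon 3 GGT (Gly): 37.9 per 1000.
Codon 4 AAC (Asn): 15.7 per 1000.
Codon 5 GAT (Asp): 39.4 per 1000.
Codon 6 AAT (Asn): 10.3 per 1000.
Lowest frequency is 10.3 at codon 6.

6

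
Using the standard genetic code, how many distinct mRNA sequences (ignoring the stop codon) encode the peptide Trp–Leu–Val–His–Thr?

192

Trp: 1 codon.
Leu: 6 codons.
Val: 4 codons.
His: 2 codons.
Thr: 4 codons.
1 × 6 × 4 × 2 × 4 = 192.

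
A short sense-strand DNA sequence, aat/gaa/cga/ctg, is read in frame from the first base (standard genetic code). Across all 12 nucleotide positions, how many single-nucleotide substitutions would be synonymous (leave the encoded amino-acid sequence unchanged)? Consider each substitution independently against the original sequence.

Codon 1 (AAT, Asn): 1 synonymous substitution.
Codon 2 (GAA, Glu): 1 synonymous substitution.
Codon 3 (CGA, Arg): 4 synonymous substitutions.
Codon 4 (CTG, Leu): 4 synonymous substitutions.
Total: 1 + 1 + 4 + 4 = 10.

10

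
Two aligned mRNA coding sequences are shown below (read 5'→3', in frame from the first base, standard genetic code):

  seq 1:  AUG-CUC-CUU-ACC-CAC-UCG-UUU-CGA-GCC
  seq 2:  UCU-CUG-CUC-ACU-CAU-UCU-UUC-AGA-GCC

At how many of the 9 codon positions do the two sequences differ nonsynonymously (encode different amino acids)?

Codon 1: AUG Met / UCU Ser — nonsynonymous.
Codon 2: CUC Leu / CUG Leu — synonymous.
Codon 3: CUU Leu / CUC Leu — synonymous.
Codon 4: ACC Thr / ACU Thr — synonymous.
Codon 5: CAC His / CAU His — synonymous.
Codon 6: UCG Ser / UCU Ser — synonymous.
Codon 7: UUU Phe / UUC Phe — synonymous.
Codon 8: CGA Arg / AGA Arg — synonymous.
Codon 9: GCC Ala / GCC Ala — identical.
Nonsynonymous differences: 1.

1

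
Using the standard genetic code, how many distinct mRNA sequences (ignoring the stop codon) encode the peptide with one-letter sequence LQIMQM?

72

Leu: 6 codons.
Gln: 2 codons.
Ile: 3 codons.
Met: 1 codon.
Gln: 2 codons.
Met: 1 codon.
6 × 2 × 3 × 1 × 2 × 1 = 72.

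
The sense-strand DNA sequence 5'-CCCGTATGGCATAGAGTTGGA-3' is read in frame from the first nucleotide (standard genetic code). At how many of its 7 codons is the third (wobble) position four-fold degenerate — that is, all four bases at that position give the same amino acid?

4

Codon 1 CCC (Pro): third position 4-fold.
Codon 2 GTA (Val): third position 4-fold.
Codon 3 TGG (Trp): third position 1-fold.
Codon 4 CAT (His): third position 2-fold.
Codon 5 AGA (Arg): third position 2-fold.
Codon 6 GTT (Val): third position 4-fold.
Codon 7 GGA (Gly): third position 4-fold.
Four-fold degenerate third positions: 4.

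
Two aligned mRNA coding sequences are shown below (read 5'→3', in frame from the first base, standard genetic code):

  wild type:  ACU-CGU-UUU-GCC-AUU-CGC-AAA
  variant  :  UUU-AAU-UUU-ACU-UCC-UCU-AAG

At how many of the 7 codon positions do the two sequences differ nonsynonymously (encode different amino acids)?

5

Codon 1: ACU Thr / UUU Phe — nonsynonymous.
Codon 2: CGU Arg / AAU Asn — nonsynonymous.
Codon 3: UUU Phe / UUU Phe — identical.
Codon 4: GCC Ala / ACU Thr — nonsynonymous.
Codon 5: AUU Ile / UCC Ser — nonsynonymous.
Codon 6: CGC Arg / UCU Ser — nonsynonymous.
Codon 7: AAA Lys / AAG Lys — synonymous.
Nonsynonymous differences: 5.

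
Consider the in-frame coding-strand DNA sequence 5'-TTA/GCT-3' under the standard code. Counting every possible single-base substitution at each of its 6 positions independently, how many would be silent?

5

Codon 1 (TTA, Leu): 2 synonymous substitutions.
Codon 2 (GCT, Ala): 3 synonymous substitutions.
Total: 2 + 3 = 5.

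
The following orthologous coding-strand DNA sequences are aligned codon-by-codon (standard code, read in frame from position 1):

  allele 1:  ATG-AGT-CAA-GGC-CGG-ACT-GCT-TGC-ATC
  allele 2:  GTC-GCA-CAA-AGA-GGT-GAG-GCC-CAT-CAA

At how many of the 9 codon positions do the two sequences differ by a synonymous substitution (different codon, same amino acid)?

1

Codon 1: ATG Met / GTC Val — nonsynonymous.
Codon 2: AGT Ser / GCA Ala — nonsynonymous.
Codon 3: CAA Gln / CAA Gln — identical.
Codon 4: GGC Gly / AGA Arg — nonsynonymous.
Codon 5: CGG Arg / GGT Gly — nonsynonymous.
Codon 6: ACT Thr / GAG Glu — nonsynonymous.
Codon 7: GCT Ala / GCC Ala — synonymous.
Codon 8: TGC Cys / CAT His — nonsynonymous.
Codon 9: ATC Ile / CAA Gln — nonsynonymous.
Synonymous differences: 1.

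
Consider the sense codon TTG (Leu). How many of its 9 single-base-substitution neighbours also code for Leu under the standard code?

Position 1: CTG → 1 synonymous.
Position 2: none → 0 synonymous.
Position 3: TTA → 1 synonymous.
Total: 1 + 0 + 1 = 2.

2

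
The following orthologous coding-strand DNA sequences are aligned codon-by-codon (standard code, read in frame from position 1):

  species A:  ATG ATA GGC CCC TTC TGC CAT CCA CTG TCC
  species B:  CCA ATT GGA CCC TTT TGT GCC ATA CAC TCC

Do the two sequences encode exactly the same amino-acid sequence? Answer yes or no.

Codon 1: ATG Met / CCA Pro — nonsynonymous.
Codon 2: ATA Ile / ATT Ile — synonymous.
Codon 3: GGC Gly / GGA Gly — synonymous.
Codon 4: CCC Pro / CCC Pro — identical.
Codon 5: TTC Phe / TTT Phe — synonymous.
Codon 6: TGC Cys / TGT Cys — synonymous.
Codon 7: CAT His / GCC Ala — nonsynonymous.
Codon 8: CCA Pro / ATA Ile — nonsynonymous.
Codon 9: CTG Leu / CAC His — nonsynonymous.
Codon 10: TCC Ser / TCC Ser — identical.
Nonsynonymous differences: 4 → different protein.

no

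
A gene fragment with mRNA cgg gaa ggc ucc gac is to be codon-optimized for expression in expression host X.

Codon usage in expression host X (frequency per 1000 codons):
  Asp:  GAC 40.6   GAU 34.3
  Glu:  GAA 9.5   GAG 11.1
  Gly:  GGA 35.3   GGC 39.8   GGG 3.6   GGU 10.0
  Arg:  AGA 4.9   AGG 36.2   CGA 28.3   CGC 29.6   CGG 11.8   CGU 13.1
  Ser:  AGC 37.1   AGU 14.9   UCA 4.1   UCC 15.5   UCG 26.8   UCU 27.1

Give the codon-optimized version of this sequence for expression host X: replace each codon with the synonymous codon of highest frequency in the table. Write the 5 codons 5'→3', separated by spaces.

AGG GAG GGC AGC GAC

Codon 1 (Arg): best is AGG at 36.2.
Codon 2 (Glu): best is GAG at 11.1.
Codon 3 (Gly): best is GGC at 39.8.
Codon 4 (Ser): best is AGC at 37.1.
Codon 5 (Asp): best is GAC at 40.6.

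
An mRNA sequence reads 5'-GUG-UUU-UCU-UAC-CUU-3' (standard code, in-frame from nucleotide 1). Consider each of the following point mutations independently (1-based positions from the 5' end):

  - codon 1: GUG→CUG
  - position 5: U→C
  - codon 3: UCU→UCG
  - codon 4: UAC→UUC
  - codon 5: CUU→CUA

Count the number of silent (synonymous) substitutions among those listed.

Codon 1: GUG (Val) → CUG (Leu) — missense.
Codon 2: UUU (Phe) → UCU (Ser) — missense.
Codon 3: UCU (Ser) → UCG (Ser) — synonymous.
Codon 4: UAC (Tyr) → UUC (Phe) — missense.
Codon 5: CUU (Leu) → CUA (Leu) — synonymous.
Synonymous: 2 of 5.

2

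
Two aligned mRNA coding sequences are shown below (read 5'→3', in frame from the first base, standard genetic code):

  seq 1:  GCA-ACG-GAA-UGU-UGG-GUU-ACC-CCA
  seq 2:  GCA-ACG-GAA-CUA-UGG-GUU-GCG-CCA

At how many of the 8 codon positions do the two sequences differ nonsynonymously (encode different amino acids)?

Codon 1: GCA Ala / GCA Ala — identical.
Codon 2: ACG Thr / ACG Thr — identical.
Codon 3: GAA Glu / GAA Glu — identical.
Codon 4: UGU Cys / CUA Leu — nonsynonymous.
Codon 5: UGG Trp / UGG Trp — identical.
Codon 6: GUU Val / GUU Val — identical.
Codon 7: ACC Thr / GCG Ala — nonsynonymous.
Codon 8: CCA Pro / CCA Pro — identical.
Nonsynonymous differences: 2.

2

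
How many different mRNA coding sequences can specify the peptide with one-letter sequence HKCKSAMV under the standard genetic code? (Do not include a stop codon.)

His: 2 codons.
Lys: 2 codons.
Cys: 2 codons.
Lys: 2 codons.
Ser: 6 codons.
Ala: 4 codons.
Met: 1 codon.
Val: 4 codons.
2 × 2 × 2 × 2 × 6 × 4 × 1 × 4 = 1536.

1536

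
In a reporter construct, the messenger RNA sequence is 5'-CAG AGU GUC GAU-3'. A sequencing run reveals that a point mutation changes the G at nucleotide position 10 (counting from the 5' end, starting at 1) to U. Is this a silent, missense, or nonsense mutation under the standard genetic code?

missense

Position 10 falls in codon 4: GAU → Asp.
After the substitution the codon is UAU → Tyr.
Asp ≠ Tyr, so this is a missense mutation.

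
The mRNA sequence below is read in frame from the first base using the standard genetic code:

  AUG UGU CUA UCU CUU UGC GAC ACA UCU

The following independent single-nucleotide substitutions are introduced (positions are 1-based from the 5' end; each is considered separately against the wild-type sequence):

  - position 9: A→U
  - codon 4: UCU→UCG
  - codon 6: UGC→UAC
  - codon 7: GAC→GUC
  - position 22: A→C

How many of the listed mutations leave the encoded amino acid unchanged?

2

Codon 3: CUA (Leu) → CUU (Leu) — synonymous.
Codon 4: UCU (Ser) → UCG (Ser) — synonymous.
Codon 6: UGC (Cys) → UAC (Tyr) — missense.
Codon 7: GAC (Asp) → GUC (Val) — missense.
Codon 8: ACA (Thr) → CCA (Pro) — missense.
Synonymous: 2 of 5.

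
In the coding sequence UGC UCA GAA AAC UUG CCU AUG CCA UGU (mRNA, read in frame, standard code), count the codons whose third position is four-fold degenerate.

Codon 1 UGC (Cys): third position 2-fold.
Codon 2 UCA (Ser): third position 4-fold.
Codon 3 GAA (Glu): third position 2-fold.
Codon 4 AAC (Asn): third position 2-fold.
Codon 5 UUG (Leu): third position 2-fold.
Codon 6 CCU (Pro): third position 4-fold.
Codon 7 AUG (Met): third position 1-fold.
Codon 8 CCA (Pro): third position 4-fold.
Codon 9 UGU (Cys): third position 2-fold.
Four-fold degenerate third positions: 3.

3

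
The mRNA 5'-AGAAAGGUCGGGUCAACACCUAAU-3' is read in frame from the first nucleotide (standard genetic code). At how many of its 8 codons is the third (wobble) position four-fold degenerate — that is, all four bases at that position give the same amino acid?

Codon 1 AGA (Arg): third position 2-fold.
Codon 2 AAG (Lys): third position 2-fold.
Codon 3 GUC (Val): third position 4-fold.
Codon 4 GGG (Gly): third position 4-fold.
Codon 5 UCA (Ser): third position 4-fold.
Codon 6 ACA (Thr): third position 4-fold.
Codon 7 CCU (Pro): third position 4-fold.
Codon 8 AAU (Asn): third position 2-fold.
Four-fold degenerate third positions: 5.

5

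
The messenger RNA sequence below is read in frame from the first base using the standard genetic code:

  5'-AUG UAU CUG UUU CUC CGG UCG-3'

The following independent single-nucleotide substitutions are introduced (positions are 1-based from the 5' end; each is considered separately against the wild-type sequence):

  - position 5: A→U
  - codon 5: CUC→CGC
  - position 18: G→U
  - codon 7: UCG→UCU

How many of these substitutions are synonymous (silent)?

2

Codon 2: UAU (Tyr) → UUU (Phe) — missense.
Codon 5: CUC (Leu) → CGC (Arg) — missense.
Codon 6: CGG (Arg) → CGU (Arg) — synonymous.
Codon 7: UCG (Ser) → UCU (Ser) — synonymous.
Synonymous: 2 of 4.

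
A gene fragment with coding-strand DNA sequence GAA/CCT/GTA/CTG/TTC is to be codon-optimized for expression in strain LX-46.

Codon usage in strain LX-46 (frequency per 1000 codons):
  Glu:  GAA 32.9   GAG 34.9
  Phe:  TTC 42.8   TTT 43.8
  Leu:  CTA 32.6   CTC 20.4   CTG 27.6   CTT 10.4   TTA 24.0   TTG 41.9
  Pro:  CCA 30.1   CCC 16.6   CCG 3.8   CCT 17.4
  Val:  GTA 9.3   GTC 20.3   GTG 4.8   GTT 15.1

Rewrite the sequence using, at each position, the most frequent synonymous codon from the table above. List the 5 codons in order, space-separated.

Codon 1 (Glu): best is GAG at 34.9.
Codon 2 (Pro): best is CCA at 30.1.
Codon 3 (Val): best is GTC at 20.3.
Codon 4 (Leu): best is TTG at 41.9.
Codon 5 (Phe): best is TTT at 43.8.

GAG CCA GTC TTG TTT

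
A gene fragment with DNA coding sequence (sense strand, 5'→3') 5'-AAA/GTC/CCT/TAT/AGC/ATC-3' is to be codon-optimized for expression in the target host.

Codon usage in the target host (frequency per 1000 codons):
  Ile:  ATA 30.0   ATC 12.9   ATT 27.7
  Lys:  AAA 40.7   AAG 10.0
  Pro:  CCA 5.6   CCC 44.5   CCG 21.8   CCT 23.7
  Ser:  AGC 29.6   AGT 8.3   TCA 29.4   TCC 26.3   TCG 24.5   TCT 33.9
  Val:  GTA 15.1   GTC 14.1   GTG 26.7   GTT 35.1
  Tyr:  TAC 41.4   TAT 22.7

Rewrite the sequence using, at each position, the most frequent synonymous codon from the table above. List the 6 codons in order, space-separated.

AAA GTT CCC TAC TCT ATA

Codon 1 (Lys): best is AAA at 40.7.
Codon 2 (Val): best is GTT at 35.1.
Codon 3 (Pro): best is CCC at 44.5.
Codon 4 (Tyr): best is TAC at 41.4.
Codon 5 (Ser): best is TCT at 33.9.
Codon 6 (Ile): best is ATA at 30.0.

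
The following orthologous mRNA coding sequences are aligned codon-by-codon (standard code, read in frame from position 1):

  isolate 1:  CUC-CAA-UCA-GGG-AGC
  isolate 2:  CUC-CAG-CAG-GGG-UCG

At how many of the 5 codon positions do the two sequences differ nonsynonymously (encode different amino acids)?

1

Codon 1: CUC Leu / CUC Leu — identical.
Codon 2: CAA Gln / CAG Gln — synonymous.
Codon 3: UCA Ser / CAG Gln — nonsynonymous.
Codon 4: GGG Gly / GGG Gly — identical.
Codon 5: AGC Ser / UCG Ser — synonymous.
Nonsynonymous differences: 1.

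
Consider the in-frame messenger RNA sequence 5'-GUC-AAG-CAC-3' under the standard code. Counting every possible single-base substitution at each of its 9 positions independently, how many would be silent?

5

Codon 1 (GUC, Val): 3 synonymous substitutions.
Codon 2 (AAG, Lys): 1 synonymous substitution.
Codon 3 (CAC, His): 1 synonymous substitution.
Total: 3 + 1 + 1 = 5.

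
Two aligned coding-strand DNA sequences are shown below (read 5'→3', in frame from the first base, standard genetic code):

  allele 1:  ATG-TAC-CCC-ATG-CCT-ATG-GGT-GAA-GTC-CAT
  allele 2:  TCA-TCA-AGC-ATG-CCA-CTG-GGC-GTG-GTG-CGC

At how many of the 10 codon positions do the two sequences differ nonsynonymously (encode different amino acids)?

6

Codon 1: ATG Met / TCA Ser — nonsynonymous.
Codon 2: TAC Tyr / TCA Ser — nonsynonymous.
Codon 3: CCC Pro / AGC Ser — nonsynonymous.
Codon 4: ATG Met / ATG Met — identical.
Codon 5: CCT Pro / CCA Pro — synonymous.
Codon 6: ATG Met / CTG Leu — nonsynonymous.
Codon 7: GGT Gly / GGC Gly — synonymous.
Codon 8: GAA Glu / GTG Val — nonsynonymous.
Codon 9: GTC Val / GTG Val — synonymous.
Codon 10: CAT His / CGC Arg — nonsynonymous.
Nonsynonymous differences: 6.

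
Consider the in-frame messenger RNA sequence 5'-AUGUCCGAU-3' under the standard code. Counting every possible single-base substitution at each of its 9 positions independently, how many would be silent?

4

Codon 1 (AUG, Met): 0 synonymous substitutions.
Codon 2 (UCC, Ser): 3 synonymous substitutions.
Codon 3 (GAU, Asp): 1 synonymous substitution.
Total: 0 + 3 + 1 = 4.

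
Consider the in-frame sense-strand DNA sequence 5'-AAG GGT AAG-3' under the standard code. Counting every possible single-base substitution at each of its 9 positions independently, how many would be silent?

5

Codon 1 (AAG, Lys): 1 synonymous substitution.
Codon 2 (GGT, Gly): 3 synonymous substitutions.
Codon 3 (AAG, Lys): 1 synonymous substitution.
Total: 1 + 3 + 1 = 5.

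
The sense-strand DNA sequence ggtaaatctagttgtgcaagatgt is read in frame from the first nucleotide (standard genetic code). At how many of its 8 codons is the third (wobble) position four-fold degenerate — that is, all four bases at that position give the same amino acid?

3

Codon 1 GGT (Gly): third position 4-fold.
Codon 2 AAA (Lys): third position 2-fold.
Codon 3 TCT (Ser): third position 4-fold.
Codon 4 AGT (Ser): third position 2-fold.
Codon 5 TGT (Cys): third position 2-fold.
Codon 6 GCA (Ala): third position 4-fold.
Codon 7 AGA (Arg): third position 2-fold.
Codon 8 TGT (Cys): third position 2-fold.
Four-fold degenerate third positions: 3.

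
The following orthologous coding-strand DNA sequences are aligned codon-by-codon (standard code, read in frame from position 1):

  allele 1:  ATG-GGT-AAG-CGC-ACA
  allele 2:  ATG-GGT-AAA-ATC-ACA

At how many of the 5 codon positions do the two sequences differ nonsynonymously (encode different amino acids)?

Codon 1: ATG Met / ATG Met — identical.
Codon 2: GGT Gly / GGT Gly — identical.
Codon 3: AAG Lys / AAA Lys — synonymous.
Codon 4: CGC Arg / ATC Ile — nonsynonymous.
Codon 5: ACA Thr / ACA Thr — identical.
Nonsynonymous differences: 1.

1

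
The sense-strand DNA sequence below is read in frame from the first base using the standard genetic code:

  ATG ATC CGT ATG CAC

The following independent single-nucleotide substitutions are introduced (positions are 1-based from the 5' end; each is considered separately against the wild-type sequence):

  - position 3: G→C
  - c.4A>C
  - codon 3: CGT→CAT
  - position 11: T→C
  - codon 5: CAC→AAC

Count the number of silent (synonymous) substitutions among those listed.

Codon 1: ATG (Met) → ATC (Ile) — missense.
Codon 2: ATC (Ile) → CTC (Leu) — missense.
Codon 3: CGT (Arg) → CAT (His) — missense.
Codon 4: ATG (Met) → ACG (Thr) — missense.
Codon 5: CAC (His) → AAC (Asn) — missense.
Synonymous: 0 of 5.

0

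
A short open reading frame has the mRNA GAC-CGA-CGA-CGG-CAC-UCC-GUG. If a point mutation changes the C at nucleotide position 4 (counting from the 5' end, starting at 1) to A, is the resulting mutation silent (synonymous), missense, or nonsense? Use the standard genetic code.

Position 4 falls in codon 2: CGA → Arg.
After the substitution the codon is AGA → Arg.
Both encode Arg, so the change is synonymous.

silent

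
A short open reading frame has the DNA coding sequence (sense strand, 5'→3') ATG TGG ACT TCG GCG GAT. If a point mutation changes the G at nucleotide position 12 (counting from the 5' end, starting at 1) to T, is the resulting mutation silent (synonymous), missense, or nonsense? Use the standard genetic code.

Position 12 falls in codon 4: TCG → Ser.
After the substitution the codon is TCT → Ser.
Both encode Ser, so the change is synonymous.

silent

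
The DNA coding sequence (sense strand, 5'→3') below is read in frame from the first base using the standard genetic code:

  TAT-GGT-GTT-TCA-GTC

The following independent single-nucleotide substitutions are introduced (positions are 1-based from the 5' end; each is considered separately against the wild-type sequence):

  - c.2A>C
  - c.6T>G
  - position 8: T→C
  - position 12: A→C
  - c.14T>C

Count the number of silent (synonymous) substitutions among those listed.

Codon 1: TAT (Tyr) → TCT (Ser) — missense.
Codon 2: GGT (Gly) → GGG (Gly) — synonymous.
Codon 3: GTT (Val) → GCT (Ala) — missense.
Codon 4: TCA (Ser) → TCC (Ser) — synonymous.
Codon 5: GTC (Val) → GCC (Ala) — missense.
Synonymous: 2 of 5.

2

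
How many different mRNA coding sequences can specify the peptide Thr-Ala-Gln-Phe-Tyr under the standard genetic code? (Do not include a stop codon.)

128

Thr: 4 codons.
Ala: 4 codons.
Gln: 2 codons.
Phe: 2 codons.
Tyr: 2 codons.
4 × 4 × 2 × 2 × 2 = 128.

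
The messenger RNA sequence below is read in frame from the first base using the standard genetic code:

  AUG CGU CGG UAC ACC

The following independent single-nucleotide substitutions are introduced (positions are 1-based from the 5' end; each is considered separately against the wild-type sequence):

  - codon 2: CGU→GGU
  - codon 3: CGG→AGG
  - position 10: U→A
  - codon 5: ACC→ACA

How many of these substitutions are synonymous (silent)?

Codon 2: CGU (Arg) → GGU (Gly) — missense.
Codon 3: CGG (Arg) → AGG (Arg) — synonymous.
Codon 4: UAC (Tyr) → AAC (Asn) — missense.
Codon 5: ACC (Thr) → ACA (Thr) — synonymous.
Synonymous: 2 of 4.

2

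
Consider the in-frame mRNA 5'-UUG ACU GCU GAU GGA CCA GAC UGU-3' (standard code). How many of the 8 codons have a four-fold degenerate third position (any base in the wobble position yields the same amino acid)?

Codon 1 UUG (Leu): third position 2-fold.
Codon 2 ACU (Thr): third position 4-fold.
Codon 3 GCU (Ala): third position 4-fold.
Codon 4 GAU (Asp): third position 2-fold.
Codon 5 GGA (Gly): third position 4-fold.
Codon 6 CCA (Pro): third position 4-fold.
Codon 7 GAC (Asp): third position 2-fold.
Codon 8 UGU (Cys): third position 2-fold.
Four-fold degenerate third positions: 4.

4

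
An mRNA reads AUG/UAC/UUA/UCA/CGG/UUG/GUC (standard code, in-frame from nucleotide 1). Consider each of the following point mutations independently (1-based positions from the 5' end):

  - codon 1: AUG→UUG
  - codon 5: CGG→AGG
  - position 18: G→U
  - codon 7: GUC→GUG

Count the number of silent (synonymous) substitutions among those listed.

2

Codon 1: AUG (Met) → UUG (Leu) — missense.
Codon 5: CGG (Arg) → AGG (Arg) — synonymous.
Codon 6: UUG (Leu) → UUU (Phe) — missense.
Codon 7: GUC (Val) → GUG (Val) — synonymous.
Synonymous: 2 of 4.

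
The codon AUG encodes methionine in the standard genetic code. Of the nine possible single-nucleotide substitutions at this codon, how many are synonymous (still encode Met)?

0

Position 1: none → 0 synonymous.
Position 2: none → 0 synonymous.
Position 3: none → 0 synonymous.
Total: 0 + 0 + 0 = 0.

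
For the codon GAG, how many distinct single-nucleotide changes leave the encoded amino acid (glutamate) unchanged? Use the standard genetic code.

Position 1: none → 0 synonymous.
Position 2: none → 0 synonymous.
Position 3: GAA → 1 synonymous.
Total: 0 + 0 + 1 = 1.

1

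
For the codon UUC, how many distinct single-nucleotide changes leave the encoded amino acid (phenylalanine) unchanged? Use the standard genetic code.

Position 1: none → 0 synonymous.
Position 2: none → 0 synonymous.
Position 3: UUU → 1 synonymous.
Total: 0 + 0 + 1 = 1.

1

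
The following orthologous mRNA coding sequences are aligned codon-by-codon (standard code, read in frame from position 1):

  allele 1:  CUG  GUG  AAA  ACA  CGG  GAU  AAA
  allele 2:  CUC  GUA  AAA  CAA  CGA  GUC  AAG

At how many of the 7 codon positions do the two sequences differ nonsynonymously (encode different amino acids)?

Codon 1: CUG Leu / CUC Leu — synonymous.
Codon 2: GUG Val / GUA Val — synonymous.
Codon 3: AAA Lys / AAA Lys — identical.
Codon 4: ACA Thr / CAA Gln — nonsynonymous.
Codon 5: CGG Arg / CGA Arg — synonymous.
Codon 6: GAU Asp / GUC Val — nonsynonymous.
Codon 7: AAA Lys / AAG Lys — synonymous.
Nonsynonymous differences: 2.

2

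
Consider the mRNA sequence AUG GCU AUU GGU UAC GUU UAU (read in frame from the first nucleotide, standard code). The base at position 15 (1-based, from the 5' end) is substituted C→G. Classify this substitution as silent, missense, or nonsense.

nonsense

Position 15 falls in codon 5: UAC → Tyr.
After the substitution the codon is UAG → Stop.
The new codon is a stop codon, so this is a nonsense mutation.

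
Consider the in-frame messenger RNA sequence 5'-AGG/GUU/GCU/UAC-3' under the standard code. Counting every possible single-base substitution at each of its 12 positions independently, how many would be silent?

9

Codon 1 (AGG, Arg): 2 synonymous substitutions.
Codon 2 (GUU, Val): 3 synonymous substitutions.
Codon 3 (GCU, Ala): 3 synonymous substitutions.
Codon 4 (UAC, Tyr): 1 synonymous substitution.
Total: 2 + 3 + 3 + 1 = 9.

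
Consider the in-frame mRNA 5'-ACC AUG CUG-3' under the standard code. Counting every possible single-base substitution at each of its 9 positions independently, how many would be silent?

Codon 1 (ACC, Thr): 3 synonymous substitutions.
Codon 2 (AUG, Met): 0 synonymous substitutions.
Codon 3 (CUG, Leu): 4 synonymous substitutions.
Total: 3 + 0 + 4 = 7.

7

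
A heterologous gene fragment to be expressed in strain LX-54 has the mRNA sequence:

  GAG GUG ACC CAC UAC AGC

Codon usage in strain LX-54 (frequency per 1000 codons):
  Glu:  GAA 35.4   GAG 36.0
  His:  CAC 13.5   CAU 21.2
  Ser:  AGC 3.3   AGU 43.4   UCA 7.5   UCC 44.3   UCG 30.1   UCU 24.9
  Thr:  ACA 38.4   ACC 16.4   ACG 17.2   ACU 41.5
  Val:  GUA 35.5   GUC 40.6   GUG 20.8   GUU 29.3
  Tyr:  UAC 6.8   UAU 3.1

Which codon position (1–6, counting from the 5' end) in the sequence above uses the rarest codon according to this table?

Codon 1 GAG (Glu): 36.0 per 1000.
Codon 2 GUG (Val): 20.8 per 1000.
Codon 3 ACC (Thr): 16.4 per 1000.
Codon 4 CAC (His): 13.5 per 1000.
Codon 5 UAC (Tyr): 6.8 per 1000.
Codon 6 AGC (Ser): 3.3 per 1000.
Lowest frequency is 3.3 at codon 6.

6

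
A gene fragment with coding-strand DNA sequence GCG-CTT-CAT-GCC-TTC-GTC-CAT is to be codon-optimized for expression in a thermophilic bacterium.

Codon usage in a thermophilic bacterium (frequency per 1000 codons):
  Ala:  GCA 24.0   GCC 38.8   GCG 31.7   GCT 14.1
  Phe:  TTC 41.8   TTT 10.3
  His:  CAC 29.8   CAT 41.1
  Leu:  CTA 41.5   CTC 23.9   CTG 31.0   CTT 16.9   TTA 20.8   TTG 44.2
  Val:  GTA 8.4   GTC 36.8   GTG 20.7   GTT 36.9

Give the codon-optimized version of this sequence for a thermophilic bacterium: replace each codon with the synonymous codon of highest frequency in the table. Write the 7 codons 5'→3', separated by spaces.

GCC TTG CAT GCC TTC GTT CAT

Codon 1 (Ala): best is GCC at 38.8.
Codon 2 (Leu): best is TTG at 44.2.
Codon 3 (His): best is CAT at 41.1.
Codon 4 (Ala): best is GCC at 38.8.
Codon 5 (Phe): best is TTC at 41.8.
Codon 6 (Val): best is GTT at 36.9.
Codon 7 (His): best is CAT at 41.1.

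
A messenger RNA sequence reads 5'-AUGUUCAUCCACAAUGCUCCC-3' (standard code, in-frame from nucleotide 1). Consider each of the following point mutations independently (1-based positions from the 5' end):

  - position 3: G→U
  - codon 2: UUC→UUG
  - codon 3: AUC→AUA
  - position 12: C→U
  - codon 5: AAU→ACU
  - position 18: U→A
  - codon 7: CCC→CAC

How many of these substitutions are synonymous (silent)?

Codon 1: AUG (Met) → AUU (Ile) — missense.
Codon 2: UUC (Phe) → UUG (Leu) — missense.
Codon 3: AUC (Ile) → AUA (Ile) — synonymous.
Codon 4: CAC (His) → CAU (His) — synonymous.
Codon 5: AAU (Asn) → ACU (Thr) — missense.
Codon 6: GCU (Ala) → GCA (Ala) — synonymous.
Codon 7: CCC (Pro) → CAC (His) — missense.
Synonymous: 3 of 7.

3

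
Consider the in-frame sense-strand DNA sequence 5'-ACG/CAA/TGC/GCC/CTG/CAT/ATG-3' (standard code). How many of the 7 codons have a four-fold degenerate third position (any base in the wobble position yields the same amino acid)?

3

Codon 1 ACG (Thr): third position 4-fold.
Codon 2 CAA (Gln): third position 2-fold.
Codon 3 TGC (Cys): third position 2-fold.
Codon 4 GCC (Ala): third position 4-fold.
Codon 5 CTG (Leu): third position 4-fold.
Codon 6 CAT (His): third position 2-fold.
Codon 7 ATG (Met): third position 1-fold.
Four-fold degenerate third positions: 3.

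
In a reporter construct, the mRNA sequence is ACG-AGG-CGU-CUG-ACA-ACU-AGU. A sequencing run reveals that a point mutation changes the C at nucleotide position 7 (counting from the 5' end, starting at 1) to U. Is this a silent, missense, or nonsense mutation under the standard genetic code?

missense

Position 7 falls in codon 3: CGU → Arg.
After the substitution the codon is UGU → Cys.
Arg ≠ Cys, so this is a missense mutation.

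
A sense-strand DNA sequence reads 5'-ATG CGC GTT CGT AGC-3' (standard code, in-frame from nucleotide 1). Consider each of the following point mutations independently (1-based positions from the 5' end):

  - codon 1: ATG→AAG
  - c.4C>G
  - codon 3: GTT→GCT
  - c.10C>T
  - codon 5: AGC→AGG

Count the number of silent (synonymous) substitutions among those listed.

0

Codon 1: ATG (Met) → AAG (Lys) — missense.
Codon 2: CGC (Arg) → GGC (Gly) — missense.
Codon 3: GTT (Val) → GCT (Ala) — missense.
Codon 4: CGT (Arg) → TGT (Cys) — missense.
Codon 5: AGC (Ser) → AGG (Arg) — missense.
Synonymous: 0 of 5.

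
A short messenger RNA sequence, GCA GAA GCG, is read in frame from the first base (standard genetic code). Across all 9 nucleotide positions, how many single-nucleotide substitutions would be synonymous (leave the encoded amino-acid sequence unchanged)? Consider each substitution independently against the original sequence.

Codon 1 (GCA, Ala): 3 synonymous substitutions.
Codon 2 (GAA, Glu): 1 synonymous substitution.
Codon 3 (GCG, Ala): 3 synonymous substitutions.
Total: 3 + 1 + 3 = 7.

7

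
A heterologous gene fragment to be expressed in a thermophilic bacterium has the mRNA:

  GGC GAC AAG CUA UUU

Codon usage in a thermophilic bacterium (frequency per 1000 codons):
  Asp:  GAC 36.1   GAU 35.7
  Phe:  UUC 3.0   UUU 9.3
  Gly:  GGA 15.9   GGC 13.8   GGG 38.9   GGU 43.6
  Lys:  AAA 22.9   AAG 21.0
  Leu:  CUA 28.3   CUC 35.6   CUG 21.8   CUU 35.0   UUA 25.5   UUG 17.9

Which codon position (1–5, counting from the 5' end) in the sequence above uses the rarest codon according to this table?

Codon 1 GGC (Gly): 13.8 per 1000.
Codon 2 GAC (Asp): 36.1 per 1000.
Codon 3 AAG (Lys): 21.0 per 1000.
Codon 4 CUA (Leu): 28.3 per 1000.
Codon 5 UUU (Phe): 9.3 per 1000.
Lowest frequency is 9.3 at codon 5.

5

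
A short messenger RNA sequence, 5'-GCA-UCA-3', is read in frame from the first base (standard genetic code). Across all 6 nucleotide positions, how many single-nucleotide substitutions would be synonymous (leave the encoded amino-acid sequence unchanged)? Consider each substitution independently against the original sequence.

Codon 1 (GCA, Ala): 3 synonymous substitutions.
Codon 2 (UCA, Ser): 3 synonymous substitutions.
Total: 3 + 3 = 6.

6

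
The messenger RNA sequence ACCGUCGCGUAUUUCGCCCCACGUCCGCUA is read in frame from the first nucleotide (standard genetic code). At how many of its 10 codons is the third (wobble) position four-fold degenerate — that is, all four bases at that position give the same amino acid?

8

Codon 1 ACC (Thr): third position 4-fold.
Codon 2 GUC (Val): third position 4-fold.
Codon 3 GCG (Ala): third position 4-fold.
Codon 4 UAU (Tyr): third position 2-fold.
Codon 5 UUC (Phe): third position 2-fold.
Codon 6 GCC (Ala): third position 4-fold.
Codon 7 CCA (Pro): third position 4-fold.
Codon 8 CGU (Arg): third position 4-fold.
Codon 9 CCG (Pro): third position 4-fold.
Codon 10 CUA (Leu): third position 4-fold.
Four-fold degenerate third positions: 8.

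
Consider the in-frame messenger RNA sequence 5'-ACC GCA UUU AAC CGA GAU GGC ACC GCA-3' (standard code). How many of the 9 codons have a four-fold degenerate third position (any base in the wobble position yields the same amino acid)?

Codon 1 ACC (Thr): third position 4-fold.
Codon 2 GCA (Ala): third position 4-fold.
Codon 3 UUU (Phe): third position 2-fold.
Codon 4 AAC (Asn): third position 2-fold.
Codon 5 CGA (Arg): third position 4-fold.
Codon 6 GAU (Asp): third position 2-fold.
Codon 7 GGC (Gly): third position 4-fold.
Codon 8 ACC (Thr): third position 4-fold.
Codon 9 GCA (Ala): third position 4-fold.
Four-fold degenerate third positions: 6.

6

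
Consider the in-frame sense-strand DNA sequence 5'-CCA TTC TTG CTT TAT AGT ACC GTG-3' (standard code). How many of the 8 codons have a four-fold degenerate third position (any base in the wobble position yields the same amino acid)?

4

Codon 1 CCA (Pro): third position 4-fold.
Codon 2 TTC (Phe): third position 2-fold.
Codon 3 TTG (Leu): third position 2-fold.
Codon 4 CTT (Leu): third position 4-fold.
Codon 5 TAT (Tyr): third position 2-fold.
Codon 6 AGT (Ser): third position 2-fold.
Codon 7 ACC (Thr): third position 4-fold.
Codon 8 GTG (Val): third position 4-fold.
Four-fold degenerate third positions: 4.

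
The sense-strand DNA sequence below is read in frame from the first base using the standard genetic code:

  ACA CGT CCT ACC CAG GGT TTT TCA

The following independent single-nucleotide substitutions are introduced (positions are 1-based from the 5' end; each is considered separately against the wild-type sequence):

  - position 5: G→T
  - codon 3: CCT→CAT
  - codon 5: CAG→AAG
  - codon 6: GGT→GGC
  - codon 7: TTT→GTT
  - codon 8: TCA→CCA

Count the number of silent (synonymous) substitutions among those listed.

1

Codon 2: CGT (Arg) → CTT (Leu) — missense.
Codon 3: CCT (Pro) → CAT (His) — missense.
Codon 5: CAG (Gln) → AAG (Lys) — missense.
Codon 6: GGT (Gly) → GGC (Gly) — synonymous.
Codon 7: TTT (Phe) → GTT (Val) — missense.
Codon 8: TCA (Ser) → CCA (Pro) — missense.
Synonymous: 1 of 6.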